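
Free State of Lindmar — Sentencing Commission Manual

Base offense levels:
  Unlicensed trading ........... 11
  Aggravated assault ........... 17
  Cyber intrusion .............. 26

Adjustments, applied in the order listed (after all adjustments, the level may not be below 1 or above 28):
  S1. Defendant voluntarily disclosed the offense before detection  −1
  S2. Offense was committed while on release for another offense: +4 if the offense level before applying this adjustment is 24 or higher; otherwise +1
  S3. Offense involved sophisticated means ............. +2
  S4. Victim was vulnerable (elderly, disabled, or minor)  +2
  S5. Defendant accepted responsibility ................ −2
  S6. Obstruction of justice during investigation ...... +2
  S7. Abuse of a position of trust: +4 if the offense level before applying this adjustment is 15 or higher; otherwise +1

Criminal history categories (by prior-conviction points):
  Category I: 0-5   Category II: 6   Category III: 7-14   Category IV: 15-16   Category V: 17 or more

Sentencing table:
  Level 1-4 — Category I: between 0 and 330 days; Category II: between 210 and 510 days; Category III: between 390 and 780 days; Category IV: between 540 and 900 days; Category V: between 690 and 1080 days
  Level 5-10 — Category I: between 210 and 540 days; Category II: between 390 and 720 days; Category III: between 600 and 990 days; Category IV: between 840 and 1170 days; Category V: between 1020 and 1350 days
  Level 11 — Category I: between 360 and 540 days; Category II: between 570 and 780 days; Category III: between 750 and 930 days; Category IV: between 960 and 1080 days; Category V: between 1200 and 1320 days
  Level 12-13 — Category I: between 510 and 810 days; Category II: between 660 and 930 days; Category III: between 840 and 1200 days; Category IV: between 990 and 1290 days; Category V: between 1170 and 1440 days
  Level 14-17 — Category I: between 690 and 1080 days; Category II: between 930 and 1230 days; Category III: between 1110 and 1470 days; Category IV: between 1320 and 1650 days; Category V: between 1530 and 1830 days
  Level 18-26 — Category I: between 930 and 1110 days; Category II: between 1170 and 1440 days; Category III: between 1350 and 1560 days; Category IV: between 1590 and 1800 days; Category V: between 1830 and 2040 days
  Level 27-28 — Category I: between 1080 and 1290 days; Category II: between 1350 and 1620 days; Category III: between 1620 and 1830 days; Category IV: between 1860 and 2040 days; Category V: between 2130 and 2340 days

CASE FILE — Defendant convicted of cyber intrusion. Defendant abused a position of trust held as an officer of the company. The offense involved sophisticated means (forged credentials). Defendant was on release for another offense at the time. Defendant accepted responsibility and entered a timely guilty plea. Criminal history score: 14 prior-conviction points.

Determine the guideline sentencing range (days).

1620-1830 days

Base offense level for cyber intrusion: 26.
S1 does not apply.
S2 applies (level before this adjustment is 26 ≥ 24, so +4): 26 + 4 = 30.
S3 applies: 30 + 2 = 32.
S4 does not apply.
S5 applies: 32 − 2 = 30.
S7 applies (level before this adjustment is 30 ≥ 15, so +4): 30 + 4 = 34.
Level 34 exceeds the maximum of 28; capped at 28.
Final offense level: 28.
Criminal history: 14 prior points → Category III (7-14).
Level 28 falls in the 27-28 band.
Grid: Level 27-28 × Category III = 1620-1830 days.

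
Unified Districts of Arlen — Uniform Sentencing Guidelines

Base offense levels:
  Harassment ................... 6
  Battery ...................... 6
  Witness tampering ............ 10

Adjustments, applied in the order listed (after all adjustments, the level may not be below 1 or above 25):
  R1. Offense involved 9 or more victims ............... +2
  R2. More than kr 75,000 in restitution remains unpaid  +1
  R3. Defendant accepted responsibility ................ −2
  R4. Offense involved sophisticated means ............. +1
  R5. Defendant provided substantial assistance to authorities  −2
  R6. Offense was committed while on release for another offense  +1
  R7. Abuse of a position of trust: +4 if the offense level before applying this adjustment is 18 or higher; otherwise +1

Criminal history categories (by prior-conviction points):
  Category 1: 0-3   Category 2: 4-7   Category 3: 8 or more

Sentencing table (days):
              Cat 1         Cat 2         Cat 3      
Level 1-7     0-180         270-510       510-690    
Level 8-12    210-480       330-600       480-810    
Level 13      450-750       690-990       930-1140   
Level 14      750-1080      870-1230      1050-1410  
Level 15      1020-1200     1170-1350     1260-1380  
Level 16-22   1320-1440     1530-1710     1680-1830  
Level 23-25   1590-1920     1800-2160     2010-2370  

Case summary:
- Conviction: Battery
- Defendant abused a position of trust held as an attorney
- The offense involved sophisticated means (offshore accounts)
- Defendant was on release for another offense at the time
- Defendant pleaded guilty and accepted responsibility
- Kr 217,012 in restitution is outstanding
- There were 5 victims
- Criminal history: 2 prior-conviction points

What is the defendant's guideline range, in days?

Base offense level for battery: 6.
R1 does not apply.
R2 applies: 6 + 1 = 7.
R3 applies: 7 − 2 = 5.
R4 applies: 5 + 1 = 6.
R6 applies: 6 + 1 = 7.
R7 applies (level before this adjustment is 7 < 18, so +1): 7 + 1 = 8.
Final offense level: 8.
Criminal history: 2 prior points → Category 1 (0-3).
Level 8 falls in the 8-12 band.
Grid: Level 8-12 × Category 1 = 210-480 days.

210-480 days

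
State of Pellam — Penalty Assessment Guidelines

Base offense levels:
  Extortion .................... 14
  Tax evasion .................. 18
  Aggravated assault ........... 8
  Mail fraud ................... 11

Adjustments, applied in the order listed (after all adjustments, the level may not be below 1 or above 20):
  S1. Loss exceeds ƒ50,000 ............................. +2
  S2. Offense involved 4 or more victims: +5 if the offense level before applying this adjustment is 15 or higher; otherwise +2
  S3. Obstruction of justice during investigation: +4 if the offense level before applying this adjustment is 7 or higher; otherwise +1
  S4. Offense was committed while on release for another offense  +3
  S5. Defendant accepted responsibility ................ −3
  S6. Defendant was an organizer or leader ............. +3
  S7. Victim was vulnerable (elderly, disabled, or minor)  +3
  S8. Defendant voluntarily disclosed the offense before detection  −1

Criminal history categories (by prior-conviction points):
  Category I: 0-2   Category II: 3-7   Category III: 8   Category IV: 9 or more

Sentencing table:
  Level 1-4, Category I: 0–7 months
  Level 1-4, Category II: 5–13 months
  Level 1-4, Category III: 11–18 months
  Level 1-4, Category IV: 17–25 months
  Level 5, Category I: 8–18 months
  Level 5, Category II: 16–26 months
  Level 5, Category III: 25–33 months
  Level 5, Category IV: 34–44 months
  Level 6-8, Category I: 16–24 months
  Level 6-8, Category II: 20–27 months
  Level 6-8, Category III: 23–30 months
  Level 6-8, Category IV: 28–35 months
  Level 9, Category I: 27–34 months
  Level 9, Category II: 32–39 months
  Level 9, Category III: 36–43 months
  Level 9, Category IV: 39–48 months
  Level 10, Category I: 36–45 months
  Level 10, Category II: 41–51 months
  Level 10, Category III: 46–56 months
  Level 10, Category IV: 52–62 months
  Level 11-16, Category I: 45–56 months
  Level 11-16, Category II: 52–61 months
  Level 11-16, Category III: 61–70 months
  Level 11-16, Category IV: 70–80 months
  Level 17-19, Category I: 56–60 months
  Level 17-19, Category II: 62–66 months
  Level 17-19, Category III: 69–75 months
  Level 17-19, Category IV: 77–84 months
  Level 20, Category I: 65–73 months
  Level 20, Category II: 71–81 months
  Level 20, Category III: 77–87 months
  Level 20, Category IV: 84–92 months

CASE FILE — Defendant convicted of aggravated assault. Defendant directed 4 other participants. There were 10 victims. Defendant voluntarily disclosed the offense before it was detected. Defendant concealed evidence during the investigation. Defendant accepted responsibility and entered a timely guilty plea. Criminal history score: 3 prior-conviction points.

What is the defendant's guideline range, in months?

52-61 months

Base offense level for aggravated assault: 8.
S1 does not apply.
S2 applies (level before this adjustment is 8 < 15, so +2): 8 + 2 = 10.
S3 applies (level before this adjustment is 10 ≥ 7, so +4): 10 + 4 = 14.
S4 does not apply.
S5 applies: 14 − 3 = 11.
S6 applies: 11 + 3 = 14.
S7 does not apply.
S8 applies: 14 − 1 = 13.
Final offense level: 13.
Criminal history: 3 prior points → Category II (3-7).
Level 13 falls in the 11-16 band.
Grid: Level 11-16 × Category II = 52-61 months.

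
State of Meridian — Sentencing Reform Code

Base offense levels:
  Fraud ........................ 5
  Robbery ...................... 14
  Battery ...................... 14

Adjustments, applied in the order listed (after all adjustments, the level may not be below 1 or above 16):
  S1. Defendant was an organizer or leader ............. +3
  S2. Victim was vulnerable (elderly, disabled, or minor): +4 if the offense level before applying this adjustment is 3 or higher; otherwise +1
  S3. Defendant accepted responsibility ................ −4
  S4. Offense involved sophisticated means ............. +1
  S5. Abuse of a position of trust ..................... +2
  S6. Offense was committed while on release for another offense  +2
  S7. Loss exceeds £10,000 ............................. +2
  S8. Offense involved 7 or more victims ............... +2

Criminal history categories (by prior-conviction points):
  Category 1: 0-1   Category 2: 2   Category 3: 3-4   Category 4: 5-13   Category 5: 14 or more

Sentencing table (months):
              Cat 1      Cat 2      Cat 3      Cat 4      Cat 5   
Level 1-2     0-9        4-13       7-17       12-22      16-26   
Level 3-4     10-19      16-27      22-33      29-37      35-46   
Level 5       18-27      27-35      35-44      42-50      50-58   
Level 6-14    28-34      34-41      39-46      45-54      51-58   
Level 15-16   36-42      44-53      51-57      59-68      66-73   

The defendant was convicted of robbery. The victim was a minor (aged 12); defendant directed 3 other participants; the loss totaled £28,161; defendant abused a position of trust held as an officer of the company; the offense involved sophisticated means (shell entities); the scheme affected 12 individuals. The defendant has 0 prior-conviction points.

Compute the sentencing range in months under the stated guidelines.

36-42 months

Base offense level for robbery: 14.
S1 applies: 14 + 3 = 17.
S2 applies (level before this adjustment is 17 ≥ 3, so +4): 17 + 4 = 21.
S3 does not apply.
S4 applies: 21 + 1 = 22.
S5 applies: 22 + 2 = 24.
S6 does not apply.
S7 applies: 24 + 2 = 26.
S8 applies: 26 + 2 = 28.
Level 28 exceeds the maximum of 16; capped at 16.
Final offense level: 16.
Criminal history: 0 prior points → Category 1 (0-1).
Level 16 falls in the 15-16 band.
Grid: Level 15-16 × Category 1 = 36-42 months.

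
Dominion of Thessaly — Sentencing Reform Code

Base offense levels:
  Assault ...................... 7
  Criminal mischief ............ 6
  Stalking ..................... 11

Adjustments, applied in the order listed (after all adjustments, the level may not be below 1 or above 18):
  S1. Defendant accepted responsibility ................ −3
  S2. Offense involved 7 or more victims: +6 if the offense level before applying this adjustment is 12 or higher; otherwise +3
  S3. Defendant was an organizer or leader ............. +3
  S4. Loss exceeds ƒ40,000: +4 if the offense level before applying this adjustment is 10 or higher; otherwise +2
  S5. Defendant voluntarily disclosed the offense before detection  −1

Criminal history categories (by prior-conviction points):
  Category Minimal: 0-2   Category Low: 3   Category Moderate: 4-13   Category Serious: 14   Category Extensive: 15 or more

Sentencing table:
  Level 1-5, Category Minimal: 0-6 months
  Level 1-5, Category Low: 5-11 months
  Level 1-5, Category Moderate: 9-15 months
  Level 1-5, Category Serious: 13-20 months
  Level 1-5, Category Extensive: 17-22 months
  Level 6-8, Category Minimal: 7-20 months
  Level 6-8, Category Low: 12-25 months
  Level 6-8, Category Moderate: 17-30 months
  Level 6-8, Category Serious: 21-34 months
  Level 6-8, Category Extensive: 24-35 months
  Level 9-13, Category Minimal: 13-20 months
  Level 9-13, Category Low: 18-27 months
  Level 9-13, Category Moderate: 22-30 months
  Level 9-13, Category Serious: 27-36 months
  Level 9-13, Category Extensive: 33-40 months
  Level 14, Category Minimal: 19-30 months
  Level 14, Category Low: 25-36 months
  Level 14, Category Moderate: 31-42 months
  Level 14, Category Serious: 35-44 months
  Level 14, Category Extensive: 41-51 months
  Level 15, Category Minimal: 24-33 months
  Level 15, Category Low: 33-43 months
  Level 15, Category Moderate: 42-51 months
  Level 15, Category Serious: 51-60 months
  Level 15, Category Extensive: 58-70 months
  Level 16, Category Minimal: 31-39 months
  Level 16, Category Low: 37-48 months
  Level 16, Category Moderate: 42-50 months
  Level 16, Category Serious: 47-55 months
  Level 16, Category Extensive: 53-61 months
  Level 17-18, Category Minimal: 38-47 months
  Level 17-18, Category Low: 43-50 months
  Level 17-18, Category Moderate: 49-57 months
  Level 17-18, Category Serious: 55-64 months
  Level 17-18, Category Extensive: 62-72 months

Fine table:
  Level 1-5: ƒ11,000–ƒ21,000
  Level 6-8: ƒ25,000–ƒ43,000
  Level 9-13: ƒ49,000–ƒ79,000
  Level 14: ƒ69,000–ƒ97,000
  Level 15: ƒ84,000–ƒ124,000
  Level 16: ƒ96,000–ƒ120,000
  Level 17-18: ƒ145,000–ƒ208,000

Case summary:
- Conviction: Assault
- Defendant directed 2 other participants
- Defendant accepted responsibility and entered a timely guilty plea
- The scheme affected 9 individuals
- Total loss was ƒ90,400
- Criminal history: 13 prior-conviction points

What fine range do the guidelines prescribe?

ƒ69,000–ƒ97,000

Base offense level for assault: 7.
S1 applies: 7 − 3 = 4.
S2 applies (level before this adjustment is 4 < 12, so +3): 4 + 3 = 7.
S3 applies: 7 + 3 = 10.
S4 applies (level before this adjustment is 10 ≥ 10, so +4): 10 + 4 = 14.
S5 does not apply.
Final offense level: 14.
Level 14 falls in the 14 band.
Fine table: Level 14 → ƒ69,000–ƒ97,000.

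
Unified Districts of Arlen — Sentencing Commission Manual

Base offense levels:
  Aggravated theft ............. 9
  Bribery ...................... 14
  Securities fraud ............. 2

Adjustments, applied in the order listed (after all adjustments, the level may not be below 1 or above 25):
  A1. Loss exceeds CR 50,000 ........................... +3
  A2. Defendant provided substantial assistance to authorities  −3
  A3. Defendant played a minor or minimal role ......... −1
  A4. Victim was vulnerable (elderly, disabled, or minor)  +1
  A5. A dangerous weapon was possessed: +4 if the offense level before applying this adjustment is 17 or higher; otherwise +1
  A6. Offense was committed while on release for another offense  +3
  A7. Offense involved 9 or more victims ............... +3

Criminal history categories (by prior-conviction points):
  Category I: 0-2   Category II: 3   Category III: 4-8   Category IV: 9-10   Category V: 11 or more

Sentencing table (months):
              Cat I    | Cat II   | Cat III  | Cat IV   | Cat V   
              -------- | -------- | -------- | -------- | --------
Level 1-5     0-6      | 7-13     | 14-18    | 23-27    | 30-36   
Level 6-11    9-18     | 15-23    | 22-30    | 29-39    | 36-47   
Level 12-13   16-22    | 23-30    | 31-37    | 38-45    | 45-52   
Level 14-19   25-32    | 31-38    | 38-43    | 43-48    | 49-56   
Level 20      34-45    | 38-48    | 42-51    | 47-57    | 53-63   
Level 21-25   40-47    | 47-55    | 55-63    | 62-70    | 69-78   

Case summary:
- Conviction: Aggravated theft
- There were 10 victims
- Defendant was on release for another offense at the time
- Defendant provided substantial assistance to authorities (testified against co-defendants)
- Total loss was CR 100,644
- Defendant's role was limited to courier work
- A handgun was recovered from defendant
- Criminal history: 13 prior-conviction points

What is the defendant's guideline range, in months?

Base offense level for aggravated theft: 9.
A1 applies: 9 + 3 = 12.
A2 applies: 12 − 3 = 9.
A3 applies: 9 − 1 = 8.
A5 applies (level before this adjustment is 8 < 17, so +1): 8 + 1 = 9.
A6 applies: 9 + 3 = 12.
A7 applies: 12 + 3 = 15.
Final offense level: 15.
Criminal history: 13 prior points → Category V (11+).
Level 15 falls in the 14-19 band.
Grid: Level 14-19 × Category V = 49-56 months.

49-56 months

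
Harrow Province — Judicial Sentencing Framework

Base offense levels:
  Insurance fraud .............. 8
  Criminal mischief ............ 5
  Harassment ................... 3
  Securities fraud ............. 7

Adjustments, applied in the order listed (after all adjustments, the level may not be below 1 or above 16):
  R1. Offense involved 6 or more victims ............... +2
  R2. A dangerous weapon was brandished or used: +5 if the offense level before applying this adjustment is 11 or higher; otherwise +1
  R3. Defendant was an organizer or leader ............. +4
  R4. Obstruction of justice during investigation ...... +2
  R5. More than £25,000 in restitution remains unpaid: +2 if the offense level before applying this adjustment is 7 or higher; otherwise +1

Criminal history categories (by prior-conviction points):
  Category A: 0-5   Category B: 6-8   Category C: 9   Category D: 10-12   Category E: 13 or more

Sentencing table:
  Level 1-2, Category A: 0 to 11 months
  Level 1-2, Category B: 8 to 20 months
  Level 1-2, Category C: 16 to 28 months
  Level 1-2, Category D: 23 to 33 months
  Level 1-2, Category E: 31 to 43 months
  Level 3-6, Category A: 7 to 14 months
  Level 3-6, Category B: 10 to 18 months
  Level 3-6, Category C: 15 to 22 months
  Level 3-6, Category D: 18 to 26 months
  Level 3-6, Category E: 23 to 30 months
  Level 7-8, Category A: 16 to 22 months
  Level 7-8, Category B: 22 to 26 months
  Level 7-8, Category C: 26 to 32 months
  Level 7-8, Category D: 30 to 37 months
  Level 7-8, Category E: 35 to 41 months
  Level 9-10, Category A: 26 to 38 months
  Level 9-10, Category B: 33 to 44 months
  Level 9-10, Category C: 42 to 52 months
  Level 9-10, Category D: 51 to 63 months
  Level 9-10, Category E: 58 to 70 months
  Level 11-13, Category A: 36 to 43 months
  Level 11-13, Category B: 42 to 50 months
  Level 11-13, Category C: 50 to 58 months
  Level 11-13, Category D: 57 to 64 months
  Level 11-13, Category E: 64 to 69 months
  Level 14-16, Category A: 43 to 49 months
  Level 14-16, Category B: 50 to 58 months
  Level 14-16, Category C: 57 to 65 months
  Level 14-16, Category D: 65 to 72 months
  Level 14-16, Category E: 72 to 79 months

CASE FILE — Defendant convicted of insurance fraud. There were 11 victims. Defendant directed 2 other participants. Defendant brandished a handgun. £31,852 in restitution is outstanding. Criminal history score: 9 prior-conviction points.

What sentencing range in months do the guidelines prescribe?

57-65 months

Base offense level for insurance fraud: 8.
R1 applies: 8 + 2 = 10.
R2 applies (level before this adjustment is 10 < 11, so +1): 10 + 1 = 11.
R3 applies: 11 + 4 = 15.
R5 applies (level before this adjustment is 15 ≥ 7, so +2): 15 + 2 = 17.
Level 17 exceeds the maximum of 16; capped at 16.
Final offense level: 16.
Criminal history: 9 prior points → Category C (9).
Level 16 falls in the 14-16 band.
Grid: Level 14-16 × Category C = 57-65 months.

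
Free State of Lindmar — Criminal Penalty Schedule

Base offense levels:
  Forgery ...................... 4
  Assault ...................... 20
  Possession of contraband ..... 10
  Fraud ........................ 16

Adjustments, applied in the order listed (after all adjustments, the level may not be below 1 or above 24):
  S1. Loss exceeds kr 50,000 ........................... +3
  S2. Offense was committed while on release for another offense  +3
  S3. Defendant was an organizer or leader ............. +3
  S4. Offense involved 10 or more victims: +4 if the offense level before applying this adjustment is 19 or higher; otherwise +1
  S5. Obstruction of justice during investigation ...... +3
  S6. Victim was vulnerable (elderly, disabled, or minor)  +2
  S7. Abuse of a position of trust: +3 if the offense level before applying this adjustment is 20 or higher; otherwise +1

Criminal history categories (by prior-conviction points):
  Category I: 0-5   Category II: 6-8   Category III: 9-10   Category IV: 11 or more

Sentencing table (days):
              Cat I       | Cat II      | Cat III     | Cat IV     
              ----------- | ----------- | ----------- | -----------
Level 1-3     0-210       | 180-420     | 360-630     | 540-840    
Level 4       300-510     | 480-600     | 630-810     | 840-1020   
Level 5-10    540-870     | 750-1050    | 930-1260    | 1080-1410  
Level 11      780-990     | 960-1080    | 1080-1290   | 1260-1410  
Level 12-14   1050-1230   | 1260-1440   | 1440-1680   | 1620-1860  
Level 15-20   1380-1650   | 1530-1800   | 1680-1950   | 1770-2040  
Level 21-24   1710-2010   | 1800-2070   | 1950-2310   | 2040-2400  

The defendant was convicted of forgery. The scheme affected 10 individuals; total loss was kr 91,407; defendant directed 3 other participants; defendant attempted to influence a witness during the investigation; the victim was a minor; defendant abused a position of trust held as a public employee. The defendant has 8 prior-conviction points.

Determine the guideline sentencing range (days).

1530-1800 days

Base offense level for forgery: 4.
S1 applies: 4 + 3 = 7.
S2 does not apply.
S3 applies: 7 + 3 = 10.
S4 applies (level before this adjustment is 10 < 19, so +1): 10 + 1 = 11.
S5 applies: 11 + 3 = 14.
S6 applies: 14 + 2 = 16.
S7 applies (level before this adjustment is 16 < 20, so +1): 16 + 1 = 17.
Final offense level: 17.
Criminal history: 8 prior points → Category II (6-8).
Level 17 falls in the 15-20 band.
Grid: Level 15-20 × Category II = 1530-1800 days.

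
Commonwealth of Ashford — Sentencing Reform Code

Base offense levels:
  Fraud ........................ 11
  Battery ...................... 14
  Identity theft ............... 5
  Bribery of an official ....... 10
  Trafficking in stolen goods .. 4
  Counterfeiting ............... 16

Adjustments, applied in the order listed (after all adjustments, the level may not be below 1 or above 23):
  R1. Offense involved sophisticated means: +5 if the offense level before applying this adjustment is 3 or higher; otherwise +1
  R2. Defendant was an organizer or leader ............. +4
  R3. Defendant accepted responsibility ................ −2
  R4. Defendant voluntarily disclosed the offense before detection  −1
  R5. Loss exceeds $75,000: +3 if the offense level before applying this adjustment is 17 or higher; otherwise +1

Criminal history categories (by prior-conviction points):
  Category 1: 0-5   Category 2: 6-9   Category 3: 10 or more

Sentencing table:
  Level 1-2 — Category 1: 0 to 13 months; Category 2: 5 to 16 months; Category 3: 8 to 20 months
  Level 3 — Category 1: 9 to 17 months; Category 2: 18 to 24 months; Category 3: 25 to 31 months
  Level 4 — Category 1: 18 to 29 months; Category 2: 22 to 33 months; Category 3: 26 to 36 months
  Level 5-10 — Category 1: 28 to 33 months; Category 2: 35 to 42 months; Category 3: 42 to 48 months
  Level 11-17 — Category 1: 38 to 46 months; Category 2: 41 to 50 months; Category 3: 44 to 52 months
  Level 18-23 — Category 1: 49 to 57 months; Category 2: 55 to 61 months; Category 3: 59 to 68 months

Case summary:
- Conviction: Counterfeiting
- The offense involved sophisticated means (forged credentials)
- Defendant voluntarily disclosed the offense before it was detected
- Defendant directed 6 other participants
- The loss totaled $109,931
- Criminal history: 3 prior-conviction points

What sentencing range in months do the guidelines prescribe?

Base offense level for counterfeiting: 16.
R1 applies (level before this adjustment is 16 ≥ 3, so +5): 16 + 5 = 21.
R2 applies: 21 + 4 = 25.
R3 does not apply.
R4 applies: 25 − 1 = 24.
R5 applies (level before this adjustment is 24 ≥ 17, so +3): 24 + 3 = 27.
Level 27 exceeds the maximum of 23; capped at 23.
Final offense level: 23.
Criminal history: 3 prior points → Category 1 (0-5).
Level 23 falls in the 18-23 band.
Grid: Level 18-23 × Category 1 = 49-57 months.

49-57 months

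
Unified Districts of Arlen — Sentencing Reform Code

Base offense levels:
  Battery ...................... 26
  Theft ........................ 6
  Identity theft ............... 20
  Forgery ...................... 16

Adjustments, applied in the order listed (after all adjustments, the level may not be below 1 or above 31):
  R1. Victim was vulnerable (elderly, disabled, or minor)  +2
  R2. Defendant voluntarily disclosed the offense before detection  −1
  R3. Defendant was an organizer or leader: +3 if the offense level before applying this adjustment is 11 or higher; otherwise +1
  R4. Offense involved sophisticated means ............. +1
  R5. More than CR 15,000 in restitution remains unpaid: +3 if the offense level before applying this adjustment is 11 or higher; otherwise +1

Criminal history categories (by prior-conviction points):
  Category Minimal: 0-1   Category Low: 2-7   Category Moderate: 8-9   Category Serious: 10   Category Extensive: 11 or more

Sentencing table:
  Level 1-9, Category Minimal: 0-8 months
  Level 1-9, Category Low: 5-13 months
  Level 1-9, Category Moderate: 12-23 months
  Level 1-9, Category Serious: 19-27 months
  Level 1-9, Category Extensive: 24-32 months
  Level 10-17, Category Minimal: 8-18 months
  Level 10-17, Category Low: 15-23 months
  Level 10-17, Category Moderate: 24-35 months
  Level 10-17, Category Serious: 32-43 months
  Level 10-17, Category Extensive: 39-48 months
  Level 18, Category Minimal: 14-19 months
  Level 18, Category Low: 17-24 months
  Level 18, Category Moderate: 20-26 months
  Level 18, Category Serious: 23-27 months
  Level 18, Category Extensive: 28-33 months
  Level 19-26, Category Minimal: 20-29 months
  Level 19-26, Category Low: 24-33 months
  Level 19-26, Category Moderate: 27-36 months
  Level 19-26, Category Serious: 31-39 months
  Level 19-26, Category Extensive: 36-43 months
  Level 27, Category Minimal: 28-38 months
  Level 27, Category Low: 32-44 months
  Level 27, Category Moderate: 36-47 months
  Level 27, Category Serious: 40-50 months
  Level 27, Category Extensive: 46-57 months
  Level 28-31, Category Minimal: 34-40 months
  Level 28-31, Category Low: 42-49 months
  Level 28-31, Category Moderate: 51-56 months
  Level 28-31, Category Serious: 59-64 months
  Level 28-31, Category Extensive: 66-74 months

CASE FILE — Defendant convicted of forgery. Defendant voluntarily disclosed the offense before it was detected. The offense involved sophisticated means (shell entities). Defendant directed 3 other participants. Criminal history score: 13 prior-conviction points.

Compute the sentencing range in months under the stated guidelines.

Base offense level for forgery: 16.
R2 applies: 16 − 1 = 15.
R3 applies (level before this adjustment is 15 ≥ 11, so +3): 15 + 3 = 18.
R4 applies: 18 + 1 = 19.
Final offense level: 19.
Criminal history: 13 prior points → Category Extensive (11+).
Level 19 falls in the 19-26 band.
Grid: Level 19-26 × Category Extensive = 36-43 months.

36-43 months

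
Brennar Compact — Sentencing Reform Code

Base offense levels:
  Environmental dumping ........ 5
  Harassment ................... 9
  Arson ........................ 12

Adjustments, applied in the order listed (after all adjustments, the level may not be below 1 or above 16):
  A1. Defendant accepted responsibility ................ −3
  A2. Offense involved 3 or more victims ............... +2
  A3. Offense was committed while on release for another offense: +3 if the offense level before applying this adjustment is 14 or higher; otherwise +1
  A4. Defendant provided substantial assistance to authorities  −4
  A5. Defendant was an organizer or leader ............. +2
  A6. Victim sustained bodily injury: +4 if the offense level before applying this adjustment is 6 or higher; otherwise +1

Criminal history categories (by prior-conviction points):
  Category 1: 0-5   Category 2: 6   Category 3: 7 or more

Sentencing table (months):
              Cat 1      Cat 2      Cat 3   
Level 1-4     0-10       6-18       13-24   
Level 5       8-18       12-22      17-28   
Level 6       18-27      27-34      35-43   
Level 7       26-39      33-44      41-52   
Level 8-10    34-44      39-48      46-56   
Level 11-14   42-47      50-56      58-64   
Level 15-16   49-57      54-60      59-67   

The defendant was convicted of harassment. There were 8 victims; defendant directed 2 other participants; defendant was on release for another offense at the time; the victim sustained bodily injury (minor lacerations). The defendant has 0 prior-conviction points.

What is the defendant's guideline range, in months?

Base offense level for harassment: 9.
A2 applies: 9 + 2 = 11.
A3 applies (level before this adjustment is 11 < 14, so +1): 11 + 1 = 12.
A4 does not apply.
A5 applies: 12 + 2 = 14.
A6 applies (level before this adjustment is 14 ≥ 6, so +4): 14 + 4 = 18.
Level 18 exceeds the maximum of 16; capped at 16.
Final offense level: 16.
Criminal history: 0 prior points → Category 1 (0-5).
Level 16 falls in the 15-16 band.
Grid: Level 15-16 × Category 1 = 49-57 months.

49-57 months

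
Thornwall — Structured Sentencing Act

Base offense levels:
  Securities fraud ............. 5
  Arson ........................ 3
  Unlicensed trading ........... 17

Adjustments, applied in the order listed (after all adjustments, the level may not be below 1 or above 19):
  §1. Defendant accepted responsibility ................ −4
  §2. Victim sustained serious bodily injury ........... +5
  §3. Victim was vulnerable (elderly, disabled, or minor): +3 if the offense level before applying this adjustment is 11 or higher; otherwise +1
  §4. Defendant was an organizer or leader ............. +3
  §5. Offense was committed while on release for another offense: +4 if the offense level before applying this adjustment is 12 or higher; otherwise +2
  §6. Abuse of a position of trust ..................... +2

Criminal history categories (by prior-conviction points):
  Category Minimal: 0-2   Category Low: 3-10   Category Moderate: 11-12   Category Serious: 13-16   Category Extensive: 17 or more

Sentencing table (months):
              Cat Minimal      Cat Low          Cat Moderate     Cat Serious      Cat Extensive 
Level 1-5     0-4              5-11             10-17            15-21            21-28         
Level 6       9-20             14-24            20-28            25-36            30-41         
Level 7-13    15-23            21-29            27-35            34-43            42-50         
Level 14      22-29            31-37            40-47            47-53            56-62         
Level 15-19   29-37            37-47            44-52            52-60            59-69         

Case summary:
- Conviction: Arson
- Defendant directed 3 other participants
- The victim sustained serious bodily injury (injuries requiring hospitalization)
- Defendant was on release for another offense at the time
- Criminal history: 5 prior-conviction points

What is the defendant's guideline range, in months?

Base offense level for arson: 3.
§1 does not apply.
§2 applies: 3 + 5 = 8.
§4 applies: 8 + 3 = 11.
§5 applies (level before this adjustment is 11 < 12, so +2): 11 + 2 = 13.
Final offense level: 13.
Criminal history: 5 prior points → Category Low (3-10).
Level 13 falls in the 7-13 band.
Grid: Level 7-13 × Category Low = 21-29 months.

21-29 months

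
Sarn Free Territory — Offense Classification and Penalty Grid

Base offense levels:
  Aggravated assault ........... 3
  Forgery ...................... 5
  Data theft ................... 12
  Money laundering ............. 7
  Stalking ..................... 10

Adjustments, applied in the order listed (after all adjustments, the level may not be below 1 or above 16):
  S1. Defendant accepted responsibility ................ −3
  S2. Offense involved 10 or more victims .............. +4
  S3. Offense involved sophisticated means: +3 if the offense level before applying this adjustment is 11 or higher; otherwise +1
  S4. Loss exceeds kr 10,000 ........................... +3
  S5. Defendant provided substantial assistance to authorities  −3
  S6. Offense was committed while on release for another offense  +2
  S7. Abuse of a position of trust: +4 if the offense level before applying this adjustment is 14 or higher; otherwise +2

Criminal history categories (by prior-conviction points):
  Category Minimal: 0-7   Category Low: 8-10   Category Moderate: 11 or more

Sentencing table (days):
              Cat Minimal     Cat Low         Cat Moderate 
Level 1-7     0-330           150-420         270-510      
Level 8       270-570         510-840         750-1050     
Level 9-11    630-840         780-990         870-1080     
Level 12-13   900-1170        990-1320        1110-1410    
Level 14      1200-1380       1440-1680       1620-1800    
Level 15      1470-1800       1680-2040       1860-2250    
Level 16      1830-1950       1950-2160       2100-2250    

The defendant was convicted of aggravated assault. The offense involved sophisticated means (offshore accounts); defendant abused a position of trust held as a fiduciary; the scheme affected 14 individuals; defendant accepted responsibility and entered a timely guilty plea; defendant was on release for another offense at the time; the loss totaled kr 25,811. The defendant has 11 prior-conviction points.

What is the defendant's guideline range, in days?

1110-1410 days

Base offense level for aggravated assault: 3.
S1 applies: 3 − 3 = 0.
S2 applies: 0 + 4 = 4.
S3 applies (level before this adjustment is 4 < 11, so +1): 4 + 1 = 5.
S4 applies: 5 + 3 = 8.
S5 does not apply.
S6 applies: 8 + 2 = 10.
S7 applies (level before this adjustment is 10 < 14, so +2): 10 + 2 = 12.
Final offense level: 12.
Criminal history: 11 prior points → Category Moderate (11+).
Level 12 falls in the 12-13 band.
Grid: Level 12-13 × Category Moderate = 1110-1410 days.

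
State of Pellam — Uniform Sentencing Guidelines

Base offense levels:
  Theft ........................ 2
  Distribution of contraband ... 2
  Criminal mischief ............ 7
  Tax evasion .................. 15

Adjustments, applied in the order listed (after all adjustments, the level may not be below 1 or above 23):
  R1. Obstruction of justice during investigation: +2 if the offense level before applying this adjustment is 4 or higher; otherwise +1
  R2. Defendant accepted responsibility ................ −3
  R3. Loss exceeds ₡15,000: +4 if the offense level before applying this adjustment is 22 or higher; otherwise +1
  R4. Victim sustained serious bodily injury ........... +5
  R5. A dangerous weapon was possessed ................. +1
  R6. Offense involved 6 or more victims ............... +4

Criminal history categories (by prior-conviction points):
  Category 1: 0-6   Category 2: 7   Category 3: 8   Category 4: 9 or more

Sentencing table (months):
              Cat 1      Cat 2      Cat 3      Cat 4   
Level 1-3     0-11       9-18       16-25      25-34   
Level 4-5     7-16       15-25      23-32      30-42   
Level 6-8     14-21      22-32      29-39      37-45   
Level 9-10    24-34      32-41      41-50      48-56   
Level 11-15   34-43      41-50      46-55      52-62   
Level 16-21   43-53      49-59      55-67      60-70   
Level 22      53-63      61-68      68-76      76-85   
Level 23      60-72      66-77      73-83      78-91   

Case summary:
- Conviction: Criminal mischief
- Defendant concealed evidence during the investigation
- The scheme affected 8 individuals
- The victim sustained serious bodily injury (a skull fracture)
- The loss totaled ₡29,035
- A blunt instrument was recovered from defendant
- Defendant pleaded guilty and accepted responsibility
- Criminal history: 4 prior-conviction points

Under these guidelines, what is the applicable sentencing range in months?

Base offense level for criminal mischief: 7.
R1 applies (level before this adjustment is 7 ≥ 4, so +2): 7 + 2 = 9.
R2 applies: 9 − 3 = 6.
R3 applies (level before this adjustment is 6 < 22, so +1): 6 + 1 = 7.
R4 applies: 7 + 5 = 12.
R5 applies: 12 + 1 = 13.
R6 applies: 13 + 4 = 17.
Final offense level: 17.
Criminal history: 4 prior points → Category 1 (0-6).
Level 17 falls in the 16-21 band.
Grid: Level 16-21 × Category 1 = 43-53 months.

43-53 months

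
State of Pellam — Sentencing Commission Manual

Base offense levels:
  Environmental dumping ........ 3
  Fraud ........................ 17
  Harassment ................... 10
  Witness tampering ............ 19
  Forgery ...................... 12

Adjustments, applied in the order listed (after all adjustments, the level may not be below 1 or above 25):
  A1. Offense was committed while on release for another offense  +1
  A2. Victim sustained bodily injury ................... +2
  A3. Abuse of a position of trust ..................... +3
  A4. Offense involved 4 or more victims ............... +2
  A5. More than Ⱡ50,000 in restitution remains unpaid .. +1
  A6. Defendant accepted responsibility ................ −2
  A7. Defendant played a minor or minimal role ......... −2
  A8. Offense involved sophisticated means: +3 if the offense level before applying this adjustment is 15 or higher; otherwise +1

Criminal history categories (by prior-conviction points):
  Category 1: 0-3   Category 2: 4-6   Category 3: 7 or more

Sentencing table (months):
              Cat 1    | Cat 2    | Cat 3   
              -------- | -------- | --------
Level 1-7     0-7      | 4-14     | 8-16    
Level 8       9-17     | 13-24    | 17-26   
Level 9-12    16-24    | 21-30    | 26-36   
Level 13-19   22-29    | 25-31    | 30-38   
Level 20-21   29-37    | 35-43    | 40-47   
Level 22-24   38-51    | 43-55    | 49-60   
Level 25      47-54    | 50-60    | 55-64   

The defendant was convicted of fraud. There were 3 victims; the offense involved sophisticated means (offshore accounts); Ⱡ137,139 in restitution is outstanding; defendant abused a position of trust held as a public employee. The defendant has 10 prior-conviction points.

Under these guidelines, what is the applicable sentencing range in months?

Base offense level for fraud: 17.
A2 does not apply.
A3 applies: 17 + 3 = 20.
A4 does not apply.
A5 applies: 20 + 1 = 21.
A6 does not apply.
A7 does not apply.
A8 applies (level before this adjustment is 21 ≥ 15, so +3): 21 + 3 = 24.
Final offense level: 24.
Criminal history: 10 prior points → Category 3 (7+).
Level 24 falls in the 22-24 band.
Grid: Level 22-24 × Category 3 = 49-60 months.

49-60 months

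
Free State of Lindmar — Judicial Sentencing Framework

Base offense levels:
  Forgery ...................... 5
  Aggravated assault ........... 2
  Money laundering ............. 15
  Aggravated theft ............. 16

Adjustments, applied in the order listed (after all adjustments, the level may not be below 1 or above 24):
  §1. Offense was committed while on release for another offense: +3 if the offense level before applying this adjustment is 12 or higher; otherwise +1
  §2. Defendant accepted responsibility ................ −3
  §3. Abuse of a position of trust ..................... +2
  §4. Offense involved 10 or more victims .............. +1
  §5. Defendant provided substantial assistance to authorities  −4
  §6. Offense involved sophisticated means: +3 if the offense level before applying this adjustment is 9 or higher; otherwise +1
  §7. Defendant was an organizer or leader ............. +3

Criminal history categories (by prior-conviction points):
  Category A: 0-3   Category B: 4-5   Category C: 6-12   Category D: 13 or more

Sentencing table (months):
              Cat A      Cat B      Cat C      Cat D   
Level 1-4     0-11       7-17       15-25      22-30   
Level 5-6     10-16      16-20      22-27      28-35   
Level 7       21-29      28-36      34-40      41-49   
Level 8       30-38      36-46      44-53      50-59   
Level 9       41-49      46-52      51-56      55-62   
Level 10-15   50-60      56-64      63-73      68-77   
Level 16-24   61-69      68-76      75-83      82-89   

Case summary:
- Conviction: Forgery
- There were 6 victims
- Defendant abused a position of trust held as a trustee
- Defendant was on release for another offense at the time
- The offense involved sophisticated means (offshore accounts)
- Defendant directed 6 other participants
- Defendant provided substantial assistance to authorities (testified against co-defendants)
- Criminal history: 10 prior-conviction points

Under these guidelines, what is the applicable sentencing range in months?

44-53 months

Base offense level for forgery: 5.
§1 applies (level before this adjustment is 5 < 12, so +1): 5 + 1 = 6.
§3 applies: 6 + 2 = 8.
§4 does not apply.
§5 applies: 8 − 4 = 4.
§6 applies (level before this adjustment is 4 < 9, so +1): 4 + 1 = 5.
§7 applies: 5 + 3 = 8.
Final offense level: 8.
Criminal history: 10 prior points → Category C (6-12).
Level 8 falls in the 8 band.
Grid: Level 8 × Category C = 44-53 months.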